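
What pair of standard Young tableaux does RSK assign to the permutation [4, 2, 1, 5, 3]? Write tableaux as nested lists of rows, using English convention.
Insert each entry of the permutation into P by Schensted row insertion, recording in Q the position of each new cell.

Insert 4: appended to row 1. P = [[4]], Q = [[1]].
Insert 2: 2 bumps 4 from row 1; 4 starts row 2. P = [[2], [4]], Q = [[1], [2]].
Insert 1: 1 bumps 2 from row 1; 2 bumps 4 from row 2; 4 starts row 3. P = [[1], [2], [4]], Q = [[1], [2], [3]].
Insert 5: appended to row 1. P = [[1, 5], [2], [4]], Q = [[1, 4], [2], [3]].
Insert 3: 3 bumps 5 from row 1; 5 appends to row 2. P = [[1, 3], [2, 5], [4]], Q = [[1, 4], [2, 5], [3]].

So P = [[1, 3], [2, 5], [4]], Q = [[1, 4], [2, 5], [3]].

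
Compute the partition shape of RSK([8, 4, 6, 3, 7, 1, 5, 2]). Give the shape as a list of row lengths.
[3, 2, 2, 1]

Row-insert each entry into an empty tableau.

After inserting 8: P = [[8]].
After inserting 4: P = [[4], [8]].
After inserting 6: P = [[4, 6], [8]].
After inserting 3: P = [[3, 6], [4], [8]].
After inserting 7: P = [[3, 6, 7], [4], [8]].
After inserting 1: P = [[1, 6, 7], [3], [4], [8]].
After inserting 5: P = [[1, 5, 7], [3, 6], [4], [8]].
After inserting 2: P = [[1, 2, 7], [3, 5], [4, 6], [8]].

The final insertion tableau P = [[1, 2, 7], [3, 5], [4, 6], [8]] has shape [3, 2, 2, 1].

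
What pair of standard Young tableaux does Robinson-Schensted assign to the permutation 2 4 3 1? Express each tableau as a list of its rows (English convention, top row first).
Insert each entry of the permutation into P by Schensted row insertion, recording in Q the position of each new cell.

Insert 2: appended to row 1. P = [[2]], Q = [[1]].
Insert 4: appended to row 1. P = [[2, 4]], Q = [[1, 2]].
Insert 3: 3 bumps 4 from row 1; 4 starts row 2. P = [[2, 3], [4]], Q = [[1, 2], [3]].
Insert 1: 1 bumps 2 from row 1; 2 bumps 4 from row 2; 4 starts row 3. P = [[1, 3], [2], [4]], Q = [[1, 2], [3], [4]].

So P = [[1, 3], [2], [4]], Q = [[1, 2], [3], [4]].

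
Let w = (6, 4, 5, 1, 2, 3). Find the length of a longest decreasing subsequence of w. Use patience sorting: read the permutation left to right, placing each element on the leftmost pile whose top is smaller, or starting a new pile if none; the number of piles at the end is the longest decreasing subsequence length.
6: new pile. tops = [6]
4: new pile. tops = [6, 4]
5: onto pile 2 (replacing 4). tops = [6, 5]
1: new pile. tops = [6, 5, 1]
2: onto pile 3 (replacing 1). tops = [6, 5, 2]
3: onto pile 3 (replacing 2). tops = [6, 5, 3]

3 piles, so the longest decreasing subsequence has length 3.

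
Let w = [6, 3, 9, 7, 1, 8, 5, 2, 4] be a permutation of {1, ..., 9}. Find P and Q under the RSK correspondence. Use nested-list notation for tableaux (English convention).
P = [[1, 2, 4], [3, 5, 8], [6, 7], [9]], Q = [[1, 3, 6], [2, 4, 9], [5, 7], [8]]

Insert each entry of the permutation into P by Schensted row insertion, recording in Q the position of each new cell.

Insert 6: appended to row 1. P = [[6]].
Insert 3: 3 bumps 6 from row 1; 6 starts row 2. P = [[3], [6]].
Insert 9: appended to row 1. P = [[3, 9], [6]].
Insert 7: 7 bumps 9 from row 1; 9 appends to row 2. P = [[3, 7], [6, 9]].
Insert 1: 1 bumps 3 from row 1; 3 bumps 6 from row 2; 6 starts row 3. P = [[1, 7], [3, 9], [6]].
Insert 8: appended to row 1. P = [[1, 7, 8], [3, 9], [6]].
Insert 5: 5 bumps 7 from row 1; 7 bumps 9 from row 2; 9 appends to row 3. P = [[1, 5, 8], [3, 7], [6, 9]].
Insert 2: 2 bumps 5 from row 1; 5 bumps 7 from row 2; 7 bumps 9 from row 3; 9 starts row 4. P = [[1, 2, 8], [3, 5], [6, 7], [9]].
Insert 4: 4 bumps 8 from row 1; 8 appends to row 2. P = [[1, 2, 4], [3, 5, 8], [6, 7], [9]].

So P = [[1, 2, 4], [3, 5, 8], [6, 7], [9]], Q = [[1, 3, 6], [2, 4, 9], [5, 7], [8]].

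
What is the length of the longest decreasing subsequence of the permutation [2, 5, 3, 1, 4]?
3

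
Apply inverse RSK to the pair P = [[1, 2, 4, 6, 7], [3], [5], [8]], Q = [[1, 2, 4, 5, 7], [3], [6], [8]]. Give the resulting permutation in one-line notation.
Reverse the RSK construction: for i from n down to 1, find the cell of Q containing i, remove the entry at that cell from P, and reverse-bump it up through P; the value ejected from row 1 is w(i).

Step i=8: Q has 8 at row 4, column 1; remove 8 from row 4 of P and reverse-bump: 8 enters row 3 and ejects 5; 5 enters row 2 and ejects 3; 3 enters row 1 and ejects 2. So w(8) = 2. P is now [[1, 3, 4, 6, 7], [5], [8]].
Step i=7: Q has 7 at row 1, column 5; remove that cell from P, ejecting 7. So w(7) = 7. P is now [[1, 3, 4, 6], [5], [8]].
Step i=6: Q has 6 at row 3, column 1; remove 8 from row 3 of P and reverse-bump: 8 enters row 2 and ejects 5; 5 enters row 1 and ejects 4. So w(6) = 4. P is now [[1, 3, 5, 6], [8]].
Step i=5: Q has 5 at row 1, column 4; remove that cell from P, ejecting 6. So w(5) = 6. P is now [[1, 3, 5], [8]].
Step i=4: Q has 4 at row 1, column 3; remove that cell from P, ejecting 5. So w(4) = 5. P is now [[1, 3], [8]].
Step i=3: Q has 3 at row 2, column 1; remove 8 from row 2 of P and reverse-bump: 8 enters row 1 and ejects 3. So w(3) = 3. P is now [[1, 8]].
Step i=2: Q has 2 at row 1, column 2; remove that cell from P, ejecting 8. So w(2) = 8. P is now [[1]].
Step i=1: Q has 1 at row 1, column 1; remove that cell from P, ejecting 1. So w(1) = 1. P is now [].

So w = 1 8 3 5 6 4 7 2.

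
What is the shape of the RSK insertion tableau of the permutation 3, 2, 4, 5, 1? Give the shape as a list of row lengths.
Row-insert each entry into an empty tableau.

After inserting 3: P = [[3]].
After inserting 2: P = [[2], [3]].
After inserting 4: P = [[2, 4], [3]].
After inserting 5: P = [[2, 4, 5], [3]].
After inserting 1: P = [[1, 4, 5], [2], [3]].

The final insertion tableau P = [[1, 4, 5], [2], [3]] has shape [3, 1, 1].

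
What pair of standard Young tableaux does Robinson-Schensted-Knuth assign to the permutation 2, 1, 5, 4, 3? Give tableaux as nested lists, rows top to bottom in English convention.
P = [[1, 3], [2, 4], [5]], Q = [[1, 3], [2, 4], [5]]

Insert each entry of the permutation into P by Schensted row insertion, recording in Q the position of each new cell.

Insert 2: appended to row 1. P = [[2]], Q = [[1]].
Insert 1: 1 bumps 2 from row 1; 2 starts row 2. P = [[1], [2]], Q = [[1], [2]].
Insert 5: appended to row 1. P = [[1, 5], [2]], Q = [[1, 3], [2]].
Insert 4: 4 bumps 5 from row 1; 5 appends to row 2. P = [[1, 4], [2, 5]], Q = [[1, 3], [2, 4]].
Insert 3: 3 bumps 4 from row 1; 4 bumps 5 from row 2; 5 starts row 3. P = [[1, 3], [2, 4], [5]], Q = [[1, 3], [2, 4], [5]].

So P = [[1, 3], [2, 4], [5]], Q = [[1, 3], [2, 4], [5]].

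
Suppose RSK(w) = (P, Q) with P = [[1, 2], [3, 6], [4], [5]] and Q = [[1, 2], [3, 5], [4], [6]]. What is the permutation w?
Reverse the RSK construction: for i from n down to 1, find the cell of Q containing i, remove the entry at that cell from P, and reverse-bump it up through P; the value ejected from row 1 is w(i).

Step i=6: Q has 6 at row 4, column 1; remove 5 from row 4 of P and reverse-bump: 5 enters row 3 and ejects 4; 4 enters row 2 and ejects 3; 3 enters row 1 and ejects 2. So w(6) = 2. P is now [[1, 3], [4, 6], [5]].
Step i=5: Q has 5 at row 2, column 2; remove 6 from row 2 of P and reverse-bump: 6 enters row 1 and ejects 3. So w(5) = 3. P is now [[1, 6], [4], [5]].
Step i=4: Q has 4 at row 3, column 1; remove 5 from row 3 of P and reverse-bump: 5 enters row 2 and ejects 4; 4 enters row 1 and ejects 1. So w(4) = 1. P is now [[4, 6], [5]].
Step i=3: Q has 3 at row 2, column 1; remove 5 from row 2 of P and reverse-bump: 5 enters row 1 and ejects 4. So w(3) = 4. P is now [[5, 6]].
Step i=2: Q has 2 at row 1, column 2; remove that cell from P, ejecting 6. So w(2) = 6. P is now [[5]].
Step i=1: Q has 1 at row 1, column 1; remove that cell from P, ejecting 5. So w(1) = 5. P is now [].

So w = 5 6 4 1 3 2.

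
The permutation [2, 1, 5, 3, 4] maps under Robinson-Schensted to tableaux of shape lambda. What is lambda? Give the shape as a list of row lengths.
[3, 2]

RSK row insertion gives P = [[1, 3, 4], [2, 5]], which has shape [3, 2].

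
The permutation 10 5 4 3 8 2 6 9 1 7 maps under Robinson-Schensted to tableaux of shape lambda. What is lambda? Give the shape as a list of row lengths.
[3, 3, 1, 1, 1, 1]

RSK row insertion gives P = [[1, 6, 7], [2, 8, 9], [3], [4], [5], [10]], which has shape [3, 3, 1, 1, 1, 1].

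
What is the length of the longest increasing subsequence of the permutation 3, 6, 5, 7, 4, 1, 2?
3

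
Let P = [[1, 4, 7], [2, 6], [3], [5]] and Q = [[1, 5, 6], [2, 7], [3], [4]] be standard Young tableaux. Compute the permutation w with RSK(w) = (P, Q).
Reverse the RSK construction: for i from n down to 1, find the cell of Q containing i, remove the entry at that cell from P, and reverse-bump it up through P; the value ejected from row 1 is w(i).

Step i=7: Q has 7 at row 2, column 2; remove 6 from row 2 of P and reverse-bump: 6 enters row 1 and ejects 4. So w(7) = 4. P is now [[1, 6, 7], [2], [3], [5]].
Step i=6: Q has 6 at row 1, column 3; remove that cell from P, ejecting 7. So w(6) = 7. P is now [[1, 6], [2], [3], [5]].
Step i=5: Q has 5 at row 1, column 2; remove that cell from P, ejecting 6. So w(5) = 6. P is now [[1], [2], [3], [5]].
Step i=4: Q has 4 at row 4, column 1; remove 5 from row 4 of P and reverse-bump: 5 enters row 3 and ejects 3; 3 enters row 2 and ejects 2; 2 enters row 1 and ejects 1. So w(4) = 1. P is now [[2], [3], [5]].
Step i=3: Q has 3 at row 3, column 1; remove 5 from row 3 of P and reverse-bump: 5 enters row 2 and ejects 3; 3 enters row 1 and ejects 2. So w(3) = 2. P is now [[3], [5]].
Step i=2: Q has 2 at row 2, column 1; remove 5 from row 2 of P and reverse-bump: 5 enters row 1 and ejects 3. So w(2) = 3. P is now [[5]].
Step i=1: Q has 1 at row 1, column 1; remove that cell from P, ejecting 5. So w(1) = 5. P is now [].

So w = 5 3 2 1 6 7 4.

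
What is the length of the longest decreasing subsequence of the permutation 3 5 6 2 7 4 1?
3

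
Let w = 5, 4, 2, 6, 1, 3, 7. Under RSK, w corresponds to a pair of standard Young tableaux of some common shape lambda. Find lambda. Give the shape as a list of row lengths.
Row-insert each entry into an empty tableau.

After inserting 5: P = [[5]].
After inserting 4: P = [[4], [5]].
After inserting 2: P = [[2], [4], [5]].
After inserting 6: P = [[2, 6], [4], [5]].
After inserting 1: P = [[1, 6], [2], [4], [5]].
After inserting 3: P = [[1, 3], [2, 6], [4], [5]].
After inserting 7: P = [[1, 3, 7], [2, 6], [4], [5]].

The final insertion tableau P = [[1, 3, 7], [2, 6], [4], [5]] has shape [3, 2, 1, 1].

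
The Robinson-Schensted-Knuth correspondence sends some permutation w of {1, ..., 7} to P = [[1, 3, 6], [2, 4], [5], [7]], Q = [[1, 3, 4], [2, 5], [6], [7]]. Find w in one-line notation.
Reverse the RSK construction: for i from n down to 1, find the cell of Q containing i, remove the entry at that cell from P, and reverse-bump it up through P; the value ejected from row 1 is w(i).

Step i=7: Q has 7 at row 4, column 1; remove 7 from row 4 of P and reverse-bump: 7 enters row 3 and ejects 5; 5 enters row 2 and ejects 4; 4 enters row 1 and ejects 3. So w(7) = 3. P is now [[1, 4, 6], [2, 5], [7]].
Step i=6: Q has 6 at row 3, column 1; remove 7 from row 3 of P and reverse-bump: 7 enters row 2 and ejects 5; 5 enters row 1 and ejects 4. So w(6) = 4. P is now [[1, 5, 6], [2, 7]].
Step i=5: Q has 5 at row 2, column 2; remove 7 from row 2 of P and reverse-bump: 7 enters row 1 and ejects 6. So w(5) = 6. P is now [[1, 5, 7], [2]].
Step i=4: Q has 4 at row 1, column 3; remove that cell from P, ejecting 7. So w(4) = 7. P is now [[1, 5], [2]].
Step i=3: Q has 3 at row 1, column 2; remove that cell from P, ejecting 5. So w(3) = 5. P is now [[1], [2]].
Step i=2: Q has 2 at row 2, column 1; remove 2 from row 2 of P and reverse-bump: 2 enters row 1 and ejects 1. So w(2) = 1. P is now [[2]].
Step i=1: Q has 1 at row 1, column 1; remove that cell from P, ejecting 2. So w(1) = 2. P is now [].

So w = 2 1 5 7 6 4 3.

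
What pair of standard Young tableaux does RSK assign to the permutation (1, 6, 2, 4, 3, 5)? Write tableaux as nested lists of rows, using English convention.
Insert each entry of the permutation into P by Schensted row insertion, recording in Q the position of each new cell.

Insert 1: appended to row 1. P = [[1]], Q = [[1]].
Insert 6: appended to row 1. P = [[1, 6]], Q = [[1, 2]].
Insert 2: 2 bumps 6 from row 1; 6 starts row 2. P = [[1, 2], [6]], Q = [[1, 2], [3]].
Insert 4: appended to row 1. P = [[1, 2, 4], [6]], Q = [[1, 2, 4], [3]].
Insert 3: 3 bumps 4 from row 1; 4 bumps 6 from row 2; 6 starts row 3. P = [[1, 2, 3], [4], [6]], Q = [[1, 2, 4], [3], [5]].
Insert 5: appended to row 1. P = [[1, 2, 3, 5], [4], [6]], Q = [[1, 2, 4, 6], [3], [5]].

So P = [[1, 2, 3, 5], [4], [6]], Q = [[1, 2, 4, 6], [3], [5]].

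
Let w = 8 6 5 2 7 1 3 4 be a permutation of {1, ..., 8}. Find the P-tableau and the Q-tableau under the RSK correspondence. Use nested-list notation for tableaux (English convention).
P = [[1, 3, 4], [2, 7], [5], [6], [8]], Q = [[1, 5, 8], [2, 7], [3], [4], [6]]

Insert each entry of the permutation into P by Schensted row insertion, recording in Q the position of each new cell.

Insert 8: appended to row 1. P = [[8]].
Insert 6: 6 bumps 8 from row 1; 8 starts row 2. P = [[6], [8]].
Insert 5: 5 bumps 6 from row 1; 6 bumps 8 from row 2; 8 starts row 3. P = [[5], [6], [8]].
Insert 2: 2 bumps 5 from row 1; 5 bumps 6 from row 2; 6 bumps 8 from row 3; 8 starts row 4. P = [[2], [5], [6], [8]].
Insert 7: appended to row 1. P = [[2, 7], [5], [6], [8]].
Insert 1: 1 bumps 2 from row 1; 2 bumps 5 from row 2; 5 bumps 6 from row 3; 6 bumps 8 from row 4; 8 starts row 5. P = [[1, 7], [2], [5], [6], [8]].
Insert 3: 3 bumps 7 from row 1; 7 appends to row 2. P = [[1, 3], [2, 7], [5], [6], [8]].
Insert 4: appended to row 1. P = [[1, 3, 4], [2, 7], [5], [6], [8]].

So P = [[1, 3, 4], [2, 7], [5], [6], [8]], Q = [[1, 5, 8], [2, 7], [3], [4], [6]].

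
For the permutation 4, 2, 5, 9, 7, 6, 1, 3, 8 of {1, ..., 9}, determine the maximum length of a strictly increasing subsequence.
4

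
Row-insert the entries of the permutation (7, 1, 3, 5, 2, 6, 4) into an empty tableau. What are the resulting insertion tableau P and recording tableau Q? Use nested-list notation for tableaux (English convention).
P = [[1, 2, 4, 6], [3, 5], [7]], Q = [[1, 3, 4, 6], [2, 7], [5]]

Insert each entry of the permutation into P by Schensted row insertion, recording in Q the position of each new cell.

Insert 7: appended to row 1. P = [[7]], Q = [[1]].
Insert 1: 1 bumps 7 from row 1; 7 starts row 2. P = [[1], [7]], Q = [[1], [2]].
Insert 3: appended to row 1. P = [[1, 3], [7]], Q = [[1, 3], [2]].
Insert 5: appended to row 1. P = [[1, 3, 5], [7]], Q = [[1, 3, 4], [2]].
Insert 2: 2 bumps 3 from row 1; 3 bumps 7 from row 2; 7 starts row 3. P = [[1, 2, 5], [3], [7]], Q = [[1, 3, 4], [2], [5]].
Insert 6: appended to row 1. P = [[1, 2, 5, 6], [3], [7]], Q = [[1, 3, 4, 6], [2], [5]].
Insert 4: 4 bumps 5 from row 1; 5 appends to row 2. P = [[1, 2, 4, 6], [3, 5], [7]], Q = [[1, 3, 4, 6], [2, 7], [5]].

So P = [[1, 2, 4, 6], [3, 5], [7]], Q = [[1, 3, 4, 6], [2, 7], [5]].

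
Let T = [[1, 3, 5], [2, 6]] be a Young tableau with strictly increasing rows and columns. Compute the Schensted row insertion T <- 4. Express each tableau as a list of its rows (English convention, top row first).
[[1, 3, 4], [2, 5], [6]]

In row 1, 4 replaces 5 (the leftmost entry greater than 4); 5 is bumped to row 2. In row 2, 5 replaces 6 (the leftmost entry greater than 5); 6 is bumped to row 3. 6 starts a new row 3. The new tableau is [[1, 3, 4], [2, 5], [6]].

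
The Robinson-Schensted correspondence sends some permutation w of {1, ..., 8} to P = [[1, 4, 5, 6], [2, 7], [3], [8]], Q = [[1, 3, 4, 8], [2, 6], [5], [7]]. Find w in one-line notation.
Reverse the RSK construction: for i from n down to 1, find the cell of Q containing i, remove the entry at that cell from P, and reverse-bump it up through P; the value ejected from row 1 is w(i).

Step i=8: Q has 8 at row 1, column 4; remove that cell from P, ejecting 6. So w(8) = 6. P is now [[1, 4, 5], [2, 7], [3], [8]].
Step i=7: Q has 7 at row 4, column 1; remove 8 from row 4 of P and reverse-bump: 8 enters row 3 and ejects 3; 3 enters row 2 and ejects 2; 2 enters row 1 and ejects 1. So w(7) = 1. P is now [[2, 4, 5], [3, 7], [8]].
Step i=6: Q has 6 at row 2, column 2; remove 7 from row 2 of P and reverse-bump: 7 enters row 1 and ejects 5. So w(6) = 5. P is now [[2, 4, 7], [3], [8]].
Step i=5: Q has 5 at row 3, column 1; remove 8 from row 3 of P and reverse-bump: 8 enters row 2 and ejects 3; 3 enters row 1 and ejects 2. So w(5) = 2. P is now [[3, 4, 7], [8]].
Step i=4: Q has 4 at row 1, column 3; remove that cell from P, ejecting 7. So w(4) = 7. P is now [[3, 4], [8]].
Step i=3: Q has 3 at row 1, column 2; remove that cell from P, ejecting 4. So w(3) = 4. P is now [[3], [8]].
Step i=2: Q has 2 at row 2, column 1; remove 8 from row 2 of P and reverse-bump: 8 enters row 1 and ejects 3. So w(2) = 3. P is now [[8]].
Step i=1: Q has 1 at row 1, column 1; remove that cell from P, ejecting 8. So w(1) = 8. P is now [].

So w = 8 3 4 7 2 5 1 6.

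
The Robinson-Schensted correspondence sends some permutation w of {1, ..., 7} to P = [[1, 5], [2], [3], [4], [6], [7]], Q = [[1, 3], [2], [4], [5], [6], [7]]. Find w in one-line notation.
7 4 6 5 3 2 1

Reverse the RSK construction: for i from n down to 1, find the cell of Q containing i, remove the entry at that cell from P, and reverse-bump it up through P; the value ejected from row 1 is w(i).

Step i=7: Q has 7 at row 6, column 1; remove 7 from row 6 of P and reverse-bump: 7 enters row 5 and ejects 6; 6 enters row 4 and ejects 4; 4 enters row 3 and ejects 3; 3 enters row 2 and ejects 2; 2 enters row 1 and ejects 1. So w(7) = 1. P is now [[2, 5], [3], [4], [6], [7]].
Step i=6: Q has 6 at row 5, column 1; remove 7 from row 5 of P and reverse-bump: 7 enters row 4 and ejects 6; 6 enters row 3 and ejects 4; 4 enters row 2 and ejects 3; 3 enters row 1 and ejects 2. So w(6) = 2. P is now [[3, 5], [4], [6], [7]].
Step i=5: Q has 5 at row 4, column 1; remove 7 from row 4 of P and reverse-bump: 7 enters row 3 and ejects 6; 6 enters row 2 and ejects 4; 4 enters row 1 and ejects 3. So w(5) = 3. P is now [[4, 5], [6], [7]].
Step i=4: Q has 4 at row 3, column 1; remove 7 from row 3 of P and reverse-bump: 7 enters row 2 and ejects 6; 6 enters row 1 and ejects 5. So w(4) = 5. P is now [[4, 6], [7]].
Step i=3: Q has 3 at row 1, column 2; remove that cell from P, ejecting 6. So w(3) = 6. P is now [[4], [7]].
Step i=2: Q has 2 at row 2, column 1; remove 7 from row 2 of P and reverse-bump: 7 enters row 1 and ejects 4. So w(2) = 4. P is now [[7]].
Step i=1: Q has 1 at row 1, column 1; remove that cell from P, ejecting 7. So w(1) = 7. P is now [].

So w = 7 4 6 5 3 2 1.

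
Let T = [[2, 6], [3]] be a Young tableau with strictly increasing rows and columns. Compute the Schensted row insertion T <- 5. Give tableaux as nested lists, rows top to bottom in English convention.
[[2, 5], [3, 6]]

In row 1, 5 replaces 6 (the leftmost entry greater than 5); 6 is bumped to row 2. 6 is appended to row 2. The new tableau is [[2, 5], [3, 6]].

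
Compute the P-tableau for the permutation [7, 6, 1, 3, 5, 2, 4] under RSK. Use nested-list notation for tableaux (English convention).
P = [[1, 2, 4], [3, 5], [6], [7]]

Insert 7: appended to row 1. P = [[7]].
Insert 6: 6 bumps 7 from row 1; 7 starts row 2. P = [[6], [7]].
Insert 1: 1 bumps 6 from row 1; 6 bumps 7 from row 2; 7 starts row 3. P = [[1], [6], [7]].
Insert 3: appended to row 1. P = [[1, 3], [6], [7]].
Insert 5: appended to row 1. P = [[1, 3, 5], [6], [7]].
Insert 2: 2 bumps 3 from row 1; 3 bumps 6 from row 2; 6 bumps 7 from row 3; 7 starts row 4. P = [[1, 2, 5], [3], [6], [7]].
Insert 4: 4 bumps 5 from row 1; 5 appends to row 2. P = [[1, 2, 4], [3, 5], [6], [7]].

So P = [[1, 2, 4], [3, 5], [6], [7]].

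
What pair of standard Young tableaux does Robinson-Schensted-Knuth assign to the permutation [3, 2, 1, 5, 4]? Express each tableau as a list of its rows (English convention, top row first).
Insert each entry of the permutation into P by Schensted row insertion, recording in Q the position of each new cell.

Insert 3: appended to row 1. P = [[3]].
Insert 2: 2 bumps 3 from row 1; 3 starts row 2. P = [[2], [3]].
Insert 1: 1 bumps 2 from row 1; 2 bumps 3 from row 2; 3 starts row 3. P = [[1], [2], [3]].
Insert 5: appended to row 1. P = [[1, 5], [2], [3]].
Insert 4: 4 bumps 5 from row 1; 5 appends to row 2. P = [[1, 4], [2, 5], [3]].

So P = [[1, 4], [2, 5], [3]], Q = [[1, 4], [2, 5], [3]].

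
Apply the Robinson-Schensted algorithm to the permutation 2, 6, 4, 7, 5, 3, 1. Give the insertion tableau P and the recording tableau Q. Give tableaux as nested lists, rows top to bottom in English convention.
Insert each entry of the permutation into P by Schensted row insertion, recording in Q the position of each new cell.

After inserting 2: P = [[2]].
After inserting 6: P = [[2, 6]].
After inserting 4: P = [[2, 4], [6]].
After inserting 7: P = [[2, 4, 7], [6]].
After inserting 5: P = [[2, 4, 5], [6, 7]].
After inserting 3: P = [[2, 3, 5], [4, 7], [6]].
After inserting 1: P = [[1, 3, 5], [2, 7], [4], [6]].

So P = [[1, 3, 5], [2, 7], [4], [6]], Q = [[1, 2, 4], [3, 5], [6], [7]].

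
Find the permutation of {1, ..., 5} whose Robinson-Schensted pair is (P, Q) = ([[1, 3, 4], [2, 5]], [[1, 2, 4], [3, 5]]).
2 3 1 5 4

Reverse the RSK construction: for i from n down to 1, find the cell of Q containing i, remove the entry at that cell from P, and reverse-bump it up through P; the value ejected from row 1 is w(i).

Step i=5: Q has 5 at row 2, column 2; remove 5 from row 2 of P and reverse-bump: 5 enters row 1 and ejects 4. So w(5) = 4. P is now [[1, 3, 5], [2]].
Step i=4: Q has 4 at row 1, column 3; remove that cell from P, ejecting 5. So w(4) = 5. P is now [[1, 3], [2]].
Step i=3: Q has 3 at row 2, column 1; remove 2 from row 2 of P and reverse-bump: 2 enters row 1 and ejects 1. So w(3) = 1. P is now [[2, 3]].
Step i=2: Q has 2 at row 1, column 2; remove that cell from P, ejecting 3. So w(2) = 3. P is now [[2]].
Step i=1: Q has 1 at row 1, column 1; remove that cell from P, ejecting 2. So w(1) = 2. P is now [].

So w = 2 3 1 5 4.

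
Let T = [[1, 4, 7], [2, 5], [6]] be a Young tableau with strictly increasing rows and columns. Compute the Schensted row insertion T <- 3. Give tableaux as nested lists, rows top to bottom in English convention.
[[1, 3, 7], [2, 4], [5], [6]]

In row 1, 3 replaces 4 (the leftmost entry greater than 3); 4 is bumped to row 2. In row 2, 4 replaces 5 (the leftmost entry greater than 4); 5 is bumped to row 3. In row 3, 5 replaces 6 (the leftmost entry greater than 5); 6 is bumped to row 4. 6 starts a new row 4. The new tableau is [[1, 3, 7], [2, 4], [5], [6]].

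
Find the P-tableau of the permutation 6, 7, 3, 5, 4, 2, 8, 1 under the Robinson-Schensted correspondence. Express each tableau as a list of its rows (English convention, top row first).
Insert 6: appended to row 1. P = [[6]].
Insert 7: appended to row 1. P = [[6, 7]].
Insert 3: 3 bumps 6 from row 1; 6 starts row 2. P = [[3, 7], [6]].
Insert 5: 5 bumps 7 from row 1; 7 appends to row 2. P = [[3, 5], [6, 7]].
Insert 4: 4 bumps 5 from row 1; 5 bumps 6 from row 2; 6 starts row 3. P = [[3, 4], [5, 7], [6]].
Insert 2: 2 bumps 3 from row 1; 3 bumps 5 from row 2; 5 bumps 6 from row 3; 6 starts row 4. P = [[2, 4], [3, 7], [5], [6]].
Insert 8: appended to row 1. P = [[2, 4, 8], [3, 7], [5], [6]].
Insert 1: 1 bumps 2 from row 1; 2 bumps 3 from row 2; 3 bumps 5 from row 3; 5 bumps 6 from row 4; 6 starts row 5. P = [[1, 4, 8], [2, 7], [3], [5], [6]].

So P = [[1, 4, 8], [2, 7], [3], [5], [6]].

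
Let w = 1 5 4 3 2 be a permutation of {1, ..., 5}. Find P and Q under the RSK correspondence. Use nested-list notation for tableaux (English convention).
Insert each entry of the permutation into P by Schensted row insertion, recording in Q the position of each new cell.

Insert 1: appended to row 1. P = [[1]], Q = [[1]].
Insert 5: appended to row 1. P = [[1, 5]], Q = [[1, 2]].
Insert 4: 4 bumps 5 from row 1; 5 starts row 2. P = [[1, 4], [5]], Q = [[1, 2], [3]].
Insert 3: 3 bumps 4 from row 1; 4 bumps 5 from row 2; 5 starts row 3. P = [[1, 3], [4], [5]], Q = [[1, 2], [3], [4]].
Insert 2: 2 bumps 3 from row 1; 3 bumps 4 from row 2; 4 bumps 5 from row 3; 5 starts row 4. P = [[1, 2], [3], [4], [5]], Q = [[1, 2], [3], [4], [5]].

So P = [[1, 2], [3], [4], [5]], Q = [[1, 2], [3], [4], [5]].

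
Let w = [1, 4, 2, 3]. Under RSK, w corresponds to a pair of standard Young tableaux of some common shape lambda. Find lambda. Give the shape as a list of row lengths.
Row-insert each entry into an empty tableau.

After inserting 1: P = [[1]].
After inserting 4: P = [[1, 4]].
After inserting 2: P = [[1, 2], [4]].
After inserting 3: P = [[1, 2, 3], [4]].

The final insertion tableau P = [[1, 2, 3], [4]] has shape [3, 1].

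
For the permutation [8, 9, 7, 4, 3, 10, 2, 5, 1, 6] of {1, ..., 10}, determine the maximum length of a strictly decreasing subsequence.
6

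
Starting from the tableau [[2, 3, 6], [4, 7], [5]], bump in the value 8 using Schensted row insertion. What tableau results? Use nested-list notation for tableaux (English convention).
[[2, 3, 6, 8], [4, 7], [5]]

8 is larger than every entry of row 1, so it is appended to row 1. The new tableau is [[2, 3, 6, 8], [4, 7], [5]].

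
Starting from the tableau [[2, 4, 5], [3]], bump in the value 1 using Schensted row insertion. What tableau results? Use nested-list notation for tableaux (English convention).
[[1, 4, 5], [2], [3]]

In row 1, 1 replaces 2 (the leftmost entry greater than 1); 2 is bumped to row 2. In row 2, 2 replaces 3 (the leftmost entry greater than 2); 3 is bumped to row 3. 3 starts a new row 3. The new tableau is [[1, 4, 5], [2], [3]].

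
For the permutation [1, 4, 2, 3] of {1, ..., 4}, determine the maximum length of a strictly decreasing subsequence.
2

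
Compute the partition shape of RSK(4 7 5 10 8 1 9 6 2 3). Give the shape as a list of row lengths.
Row-insert each entry into an empty tableau.

After inserting 4: P = [[4]].
After inserting 7: P = [[4, 7]].
After inserting 5: P = [[4, 5], [7]].
After inserting 10: P = [[4, 5, 10], [7]].
After inserting 8: P = [[4, 5, 8], [7, 10]].
After inserting 1: P = [[1, 5, 8], [4, 10], [7]].
After inserting 9: P = [[1, 5, 8, 9], [4, 10], [7]].
After inserting 6: P = [[1, 5, 6, 9], [4, 8], [7, 10]].
After inserting 2: P = [[1, 2, 6, 9], [4, 5], [7, 8], [10]].
After inserting 3: P = [[1, 2, 3, 9], [4, 5, 6], [7, 8], [10]].

The final insertion tableau P = [[1, 2, 3, 9], [4, 5, 6], [7, 8], [10]] has shape [4, 3, 2, 1].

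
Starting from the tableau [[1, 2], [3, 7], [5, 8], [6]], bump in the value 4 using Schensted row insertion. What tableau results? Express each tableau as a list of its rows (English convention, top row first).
4 is larger than every entry of row 1, so it is appended to row 1. The new tableau is [[1, 2, 4], [3, 7], [5, 8], [6]].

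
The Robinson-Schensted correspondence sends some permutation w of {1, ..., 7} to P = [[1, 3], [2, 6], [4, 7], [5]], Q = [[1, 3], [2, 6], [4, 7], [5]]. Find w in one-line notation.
Reverse RSK: for i = n, n-1, ..., 1, locate i in Q, remove the corresponding corner cell from P, and reverse-bump its entry up through P; the value ejected from row 1 is w(i).

So w = 5 4 7 2 1 6 3.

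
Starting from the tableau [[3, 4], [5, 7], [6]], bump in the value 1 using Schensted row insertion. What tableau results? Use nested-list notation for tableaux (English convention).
[[1, 4], [3, 7], [5], [6]]

In row 1, 1 replaces 3 (the leftmost entry greater than 1); 3 is bumped to row 2. In row 2, 3 replaces 5 (the leftmost entry greater than 3); 5 is bumped to row 3. In row 3, 5 replaces 6 (the leftmost entry greater than 5); 6 is bumped to row 4. 6 starts a new row 4. The new tableau is [[1, 4], [3, 7], [5], [6]].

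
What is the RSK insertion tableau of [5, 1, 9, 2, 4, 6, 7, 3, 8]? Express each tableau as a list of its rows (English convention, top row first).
P = [[1, 2, 3, 6, 7, 8], [4, 9], [5]]

Insert 5: appended to row 1. P = [[5]].
Insert 1: 1 bumps 5 from row 1; 5 starts row 2. P = [[1], [5]].
Insert 9: appended to row 1. P = [[1, 9], [5]].
Insert 2: 2 bumps 9 from row 1; 9 appends to row 2. P = [[1, 2], [5, 9]].
Insert 4: appended to row 1. P = [[1, 2, 4], [5, 9]].
Insert 6: appended to row 1. P = [[1, 2, 4, 6], [5, 9]].
Insert 7: appended to row 1. P = [[1, 2, 4, 6, 7], [5, 9]].
Insert 3: 3 bumps 4 from row 1; 4 bumps 5 from row 2; 5 starts row 3. P = [[1, 2, 3, 6, 7], [4, 9], [5]].
Insert 8: appended to row 1. P = [[1, 2, 3, 6, 7, 8], [4, 9], [5]].

So P = [[1, 2, 3, 6, 7, 8], [4, 9], [5]].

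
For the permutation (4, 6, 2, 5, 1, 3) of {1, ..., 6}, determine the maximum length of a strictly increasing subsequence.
2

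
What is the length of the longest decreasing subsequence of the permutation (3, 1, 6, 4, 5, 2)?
3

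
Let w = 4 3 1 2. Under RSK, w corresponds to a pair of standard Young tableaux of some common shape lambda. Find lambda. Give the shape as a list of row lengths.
[2, 1, 1]

Row-insert each entry into an empty tableau.

After inserting 4: P = [[4]].
After inserting 3: P = [[3], [4]].
After inserting 1: P = [[1], [3], [4]].
After inserting 2: P = [[1, 2], [3], [4]].

The final insertion tableau P = [[1, 2], [3], [4]] has shape [2, 1, 1].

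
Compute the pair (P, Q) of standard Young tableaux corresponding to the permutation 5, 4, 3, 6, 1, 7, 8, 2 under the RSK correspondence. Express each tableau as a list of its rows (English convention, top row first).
P = [[1, 2, 7, 8], [3, 6], [4], [5]], Q = [[1, 4, 6, 7], [2, 8], [3], [5]]

Insert each entry of the permutation into P by Schensted row insertion, recording in Q the position of each new cell.

Insert 5: appended to row 1. P = [[5]], Q = [[1]].
Insert 4: 4 bumps 5 from row 1; 5 starts row 2. P = [[4], [5]], Q = [[1], [2]].
Insert 3: 3 bumps 4 from row 1; 4 bumps 5 from row 2; 5 starts row 3. P = [[3], [4], [5]], Q = [[1], [2], [3]].
Insert 6: appended to row 1. P = [[3, 6], [4], [5]], Q = [[1, 4], [2], [3]].
Insert 1: 1 bumps 3 from row 1; 3 bumps 4 from row 2; 4 bumps 5 from row 3; 5 starts row 4. P = [[1, 6], [3], [4], [5]], Q = [[1, 4], [2], [3], [5]].
Insert 7: appended to row 1. P = [[1, 6, 7], [3], [4], [5]], Q = [[1, 4, 6], [2], [3], [5]].
Insert 8: appended to row 1. P = [[1, 6, 7, 8], [3], [4], [5]], Q = [[1, 4, 6, 7], [2], [3], [5]].
Insert 2: 2 bumps 6 from row 1; 6 appends to row 2. P = [[1, 2, 7, 8], [3, 6], [4], [5]], Q = [[1, 4, 6, 7], [2, 8], [3], [5]].

So P = [[1, 2, 7, 8], [3, 6], [4], [5]], Q = [[1, 4, 6, 7], [2, 8], [3], [5]].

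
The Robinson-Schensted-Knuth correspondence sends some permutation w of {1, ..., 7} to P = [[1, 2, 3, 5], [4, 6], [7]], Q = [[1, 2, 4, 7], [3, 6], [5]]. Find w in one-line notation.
Reverse RSK: for i = n, n-1, ..., 1, locate i in Q, remove the corresponding corner cell from P, and reverse-bump its entry up through P; the value ejected from row 1 is w(i).

So w = 1 7 4 6 2 3 5.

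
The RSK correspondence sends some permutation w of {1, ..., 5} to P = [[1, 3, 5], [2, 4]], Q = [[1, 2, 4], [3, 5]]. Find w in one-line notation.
2 4 1 5 3

Reverse the RSK construction: for i from n down to 1, find the cell of Q containing i, remove the entry at that cell from P, and reverse-bump it up through P; the value ejected from row 1 is w(i).

Step i=5: Q has 5 at row 2, column 2; remove 4 from row 2 of P and reverse-bump: 4 enters row 1 and ejects 3. So w(5) = 3. P is now [[1, 4, 5], [2]].
Step i=4: Q has 4 at row 1, column 3; remove that cell from P, ejecting 5. So w(4) = 5. P is now [[1, 4], [2]].
Step i=3: Q has 3 at row 2, column 1; remove 2 from row 2 of P and reverse-bump: 2 enters row 1 and ejects 1. So w(3) = 1. P is now [[2, 4]].
Step i=2: Q has 2 at row 1, column 2; remove that cell from P, ejecting 4. So w(2) = 4. P is now [[2]].
Step i=1: Q has 1 at row 1, column 1; remove that cell from P, ejecting 2. So w(1) = 2. P is now [].

So w = 2 4 1 5 3.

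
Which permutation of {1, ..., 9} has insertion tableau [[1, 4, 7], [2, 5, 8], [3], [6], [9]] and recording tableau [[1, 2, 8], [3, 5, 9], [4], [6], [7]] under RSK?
3 9 6 2 5 4 1 8 7

Reverse the RSK construction: for i from n down to 1, find the cell of Q containing i, remove the entry at that cell from P, and reverse-bump it up through P; the value ejected from row 1 is w(i).

Step i=9: Q has 9 at row 2, column 3; remove 8 from row 2 of P and reverse-bump: 8 enters row 1 and ejects 7. So w(9) = 7. P is now [[1, 4, 8], [2, 5], [3], [6], [9]].
Step i=8: Q has 8 at row 1, column 3; remove that cell from P, ejecting 8. So w(8) = 8. P is now [[1, 4], [2, 5], [3], [6], [9]].
Step i=7: Q has 7 at row 5, column 1; remove 9 from row 5 of P and reverse-bump: 9 enters row 4 and ejects 6; 6 enters row 3 and ejects 3; 3 enters row 2 and ejects 2; 2 enters row 1 and ejects 1. So w(7) = 1. P is now [[2, 4], [3, 5], [6], [9]].
Step i=6: Q has 6 at row 4, column 1; remove 9 from row 4 of P and reverse-bump: 9 enters row 3 and ejects 6; 6 enters row 2 and ejects 5; 5 enters row 1 and ejects 4. So w(6) = 4. P is now [[2, 5], [3, 6], [9]].
Step i=5: Q has 5 at row 2, column 2; remove 6 from row 2 of P and reverse-bump: 6 enters row 1 and ejects 5. So w(5) = 5. P is now [[2, 6], [3], [9]].
Step i=4: Q has 4 at row 3, column 1; remove 9 from row 3 of P and reverse-bump: 9 enters row 2 and ejects 3; 3 enters row 1 and ejects 2. So w(4) = 2. P is now [[3, 6], [9]].
Step i=3: Q has 3 at row 2, column 1; remove 9 from row 2 of P and reverse-bump: 9 enters row 1 and ejects 6. So w(3) = 6. P is now [[3, 9]].
Step i=2: Q has 2 at row 1, column 2; remove that cell from P, ejecting 9. So w(2) = 9. P is now [[3]].
Step i=1: Q has 1 at row 1, column 1; remove that cell from P, ejecting 3. So w(1) = 3. P is now [].

So w = 3 9 6 2 5 4 1 8 7.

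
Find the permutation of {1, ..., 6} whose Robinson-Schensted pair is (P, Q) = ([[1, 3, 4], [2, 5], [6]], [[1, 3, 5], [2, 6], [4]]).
6 2 3 1 5 4

Reverse the RSK construction: for i from n down to 1, find the cell of Q containing i, remove the entry at that cell from P, and reverse-bump it up through P; the value ejected from row 1 is w(i).

Step i=6: Q has 6 at row 2, column 2; remove 5 from row 2 of P and reverse-bump: 5 enters row 1 and ejects 4. So w(6) = 4. P is now [[1, 3, 5], [2], [6]].
Step i=5: Q has 5 at row 1, column 3; remove that cell from P, ejecting 5. So w(5) = 5. P is now [[1, 3], [2], [6]].
Step i=4: Q has 4 at row 3, column 1; remove 6 from row 3 of P and reverse-bump: 6 enters row 2 and ejects 2; 2 enters row 1 and ejects 1. So w(4) = 1. P is now [[2, 3], [6]].
Step i=3: Q has 3 at row 1, column 2; remove that cell from P, ejecting 3. So w(3) = 3. P is now [[2], [6]].
Step i=2: Q has 2 at row 2, column 1; remove 6 from row 2 of P and reverse-bump: 6 enters row 1 and ejects 2. So w(2) = 2. P is now [[6]].
Step i=1: Q has 1 at row 1, column 1; remove that cell from P, ejecting 6. So w(1) = 6. P is now [].

So w = 6 2 3 1 5 4.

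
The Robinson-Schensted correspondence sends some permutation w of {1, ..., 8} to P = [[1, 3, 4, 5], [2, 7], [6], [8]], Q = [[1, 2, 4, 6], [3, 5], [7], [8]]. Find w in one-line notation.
Reverse the RSK construction: for i from n down to 1, find the cell of Q containing i, remove the entry at that cell from P, and reverse-bump it up through P; the value ejected from row 1 is w(i).

Step i=8: Q has 8 at row 4, column 1; remove 8 from row 4 of P and reverse-bump: 8 enters row 3 and ejects 6; 6 enters row 2 and ejects 2; 2 enters row 1 and ejects 1. So w(8) = 1. P is now [[2, 3, 4, 5], [6, 7], [8]].
Step i=7: Q has 7 at row 3, column 1; remove 8 from row 3 of P and reverse-bump: 8 enters row 2 and ejects 7; 7 enters row 1 and ejects 5. So w(7) = 5. P is now [[2, 3, 4, 7], [6, 8]].
Step i=6: Q has 6 at row 1, column 4; remove that cell from P, ejecting 7. So w(6) = 7. P is now [[2, 3, 4], [6, 8]].
Step i=5: Q has 5 at row 2, column 2; remove 8 from row 2 of P and reverse-bump: 8 enters row 1 and ejects 4. So w(5) = 4. P is now [[2, 3, 8], [6]].
Step i=4: Q has 4 at row 1, column 3; remove that cell from P, ejecting 8. So w(4) = 8. P is now [[2, 3], [6]].
Step i=3: Q has 3 at row 2, column 1; remove 6 from row 2 of P and reverse-bump: 6 enters row 1 and ejects 3. So w(3) = 3. P is now [[2, 6]].
Step i=2: Q has 2 at row 1, column 2; remove that cell from P, ejecting 6. So w(2) = 6. P is now [[2]].
Step i=1: Q has 1 at row 1, column 1; remove that cell from P, ejecting 2. So w(1) = 2. P is now [].

So w = 2 6 3 8 4 7 5 1.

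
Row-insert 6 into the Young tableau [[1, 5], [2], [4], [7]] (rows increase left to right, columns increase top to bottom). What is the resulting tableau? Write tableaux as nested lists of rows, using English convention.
[[1, 5, 6], [2], [4], [7]]

6 is larger than every entry of row 1, so it is appended to row 1. The new tableau is [[1, 5, 6], [2], [4], [7]].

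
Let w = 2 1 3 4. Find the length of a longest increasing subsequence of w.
3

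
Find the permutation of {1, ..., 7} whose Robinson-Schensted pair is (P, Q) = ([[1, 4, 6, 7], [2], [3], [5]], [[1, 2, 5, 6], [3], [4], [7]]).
Reverse the RSK construction: for i from n down to 1, find the cell of Q containing i, remove the entry at that cell from P, and reverse-bump it up through P; the value ejected from row 1 is w(i).

Step i=7: Q has 7 at row 4, column 1; remove 5 from row 4 of P and reverse-bump: 5 enters row 3 and ejects 3; 3 enters row 2 and ejects 2; 2 enters row 1 and ejects 1. So w(7) = 1. P is now [[2, 4, 6, 7], [3], [5]].
Step i=6: Q has 6 at row 1, column 4; remove that cell from P, ejecting 7. So w(6) = 7. P is now [[2, 4, 6], [3], [5]].
Step i=5: Q has 5 at row 1, column 3; remove that cell from P, ejecting 6. So w(5) = 6. P is now [[2, 4], [3], [5]].
Step i=4: Q has 4 at row 3, column 1; remove 5 from row 3 of P and reverse-bump: 5 enters row 2 and ejects 3; 3 enters row 1 and ejects 2. So w(4) = 2. P is now [[3, 4], [5]].
Step i=3: Q has 3 at row 2, column 1; remove 5 from row 2 of P and reverse-bump: 5 enters row 1 and ejects 4. So w(3) = 4. P is now [[3, 5]].
Step i=2: Q has 2 at row 1, column 2; remove that cell from P, ejecting 5. So w(2) = 5. P is now [[3]].
Step i=1: Q has 1 at row 1, column 1; remove that cell from P, ejecting 3. So w(1) = 3. P is now [].

So w = 3 5 4 2 6 7 1.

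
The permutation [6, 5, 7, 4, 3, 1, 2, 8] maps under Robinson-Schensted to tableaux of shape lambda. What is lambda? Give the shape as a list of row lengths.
[3, 2, 1, 1, 1]

Row-insert each entry into an empty tableau.

After inserting 6: P = [[6]].
After inserting 5: P = [[5], [6]].
After inserting 7: P = [[5, 7], [6]].
After inserting 4: P = [[4, 7], [5], [6]].
After inserting 3: P = [[3, 7], [4], [5], [6]].
After inserting 1: P = [[1, 7], [3], [4], [5], [6]].
After inserting 2: P = [[1, 2], [3, 7], [4], [5], [6]].
After inserting 8: P = [[1, 2, 8], [3, 7], [4], [5], [6]].

The final insertion tableau P = [[1, 2, 8], [3, 7], [4], [5], [6]] has shape [3, 2, 1, 1, 1].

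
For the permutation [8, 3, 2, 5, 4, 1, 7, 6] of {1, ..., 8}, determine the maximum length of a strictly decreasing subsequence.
4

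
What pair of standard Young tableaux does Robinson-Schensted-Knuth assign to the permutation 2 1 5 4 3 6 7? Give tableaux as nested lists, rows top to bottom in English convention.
P = [[1, 3, 6, 7], [2, 4], [5]], Q = [[1, 3, 6, 7], [2, 4], [5]]

Insert each entry of the permutation into P by Schensted row insertion, recording in Q the position of each new cell.

Insert 2: appended to row 1. P = [[2]], Q = [[1]].
Insert 1: 1 bumps 2 from row 1; 2 starts row 2. P = [[1], [2]], Q = [[1], [2]].
Insert 5: appended to row 1. P = [[1, 5], [2]], Q = [[1, 3], [2]].
Insert 4: 4 bumps 5 from row 1; 5 appends to row 2. P = [[1, 4], [2, 5]], Q = [[1, 3], [2, 4]].
Insert 3: 3 bumps 4 from row 1; 4 bumps 5 from row 2; 5 starts row 3. P = [[1, 3], [2, 4], [5]], Q = [[1, 3], [2, 4], [5]].
Insert 6: appended to row 1. P = [[1, 3, 6], [2, 4], [5]], Q = [[1, 3, 6], [2, 4], [5]].
Insert 7: appended to row 1. P = [[1, 3, 6, 7], [2, 4], [5]], Q = [[1, 3, 6, 7], [2, 4], [5]].

So P = [[1, 3, 6, 7], [2, 4], [5]], Q = [[1, 3, 6, 7], [2, 4], [5]].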